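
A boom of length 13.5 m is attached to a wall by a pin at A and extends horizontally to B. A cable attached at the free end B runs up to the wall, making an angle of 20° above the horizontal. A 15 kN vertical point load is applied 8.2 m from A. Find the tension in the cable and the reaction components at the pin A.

T = 26.64 kN, A_x = 25.03 kN, A_y = 5.889 kN

ΣM about A: T·sin20°·13.5 − 15·8.2 = 0 → T = 123/(13.5·0.34202) = 26.6391 ≈ 26.64 kN.
ΣF_x = 0: A_x − T·cos20° = 0 → A_x = 26.6391 × 0.939693 = 25.03 kN.
ΣF_y = 0: A_y + T·sin20° − 15 = 0 → A_y = 15 − 26.6391 × 0.34202 = 5.889 kN.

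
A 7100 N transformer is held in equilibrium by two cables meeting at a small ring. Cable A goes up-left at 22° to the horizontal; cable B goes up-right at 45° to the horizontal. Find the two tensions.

ΣF_x = 0: −T_A·cos22° + T_B·cos45° = 0 → T_B = 1.31124·T_A.
ΣF_y = 0: T_A·sin22° + T_B·sin45° = 7100.
Substitute: T_A·(0.374607 + 1.31124·0.707107) = 7100 → T_A = 5454.01 ≈ 5454 N.
Then T_B = 1.31124 × 5454.01 = 7152 N.

T_A = 5454 N, T_B = 7152 N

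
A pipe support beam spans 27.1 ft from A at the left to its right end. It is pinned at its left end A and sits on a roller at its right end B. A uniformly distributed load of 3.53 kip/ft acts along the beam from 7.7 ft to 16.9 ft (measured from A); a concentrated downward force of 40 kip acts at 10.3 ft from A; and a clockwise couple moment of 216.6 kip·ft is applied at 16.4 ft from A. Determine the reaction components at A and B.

A_x = 0, A_y = 34.54 kip, B_y = 37.94 kip

Resultant of the distributed load: 3.53 × 9.2 = 32.476 kip at 12.3 ft from A.
ΣM about A: B_y·27.1 − (3.53·9.2)·12.3 − 40·10.3 − 216.6 = 0 → B_y = 1028.0548/27.1 = 37.9356 ≈ 37.94 kip.
ΣF_y = 0: A_y + 37.9356 − 3.53·9.2 − 40 = 0 → A_y = 34.54 kip.
ΣF_x = 0: no horizontal applied forces, so A_x = 0.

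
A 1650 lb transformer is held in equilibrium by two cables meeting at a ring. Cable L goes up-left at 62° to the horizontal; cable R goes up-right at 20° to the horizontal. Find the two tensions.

T_L = 1566 lb, T_R = 782.2 lb

ΣF_x = 0: −T_L·cos62° + T_R·cos20° = 0 → T_R = 0.499601·T_L.
ΣF_y = 0: T_L·sin62° + T_R·sin20° = 1650.
Substitute: T_L·(0.882948 + 0.499601·0.34202) = 1650 → T_L = 1565.73 ≈ 1566 lb.
Then T_R = 0.499601 × 1565.73 = 782.2 lb.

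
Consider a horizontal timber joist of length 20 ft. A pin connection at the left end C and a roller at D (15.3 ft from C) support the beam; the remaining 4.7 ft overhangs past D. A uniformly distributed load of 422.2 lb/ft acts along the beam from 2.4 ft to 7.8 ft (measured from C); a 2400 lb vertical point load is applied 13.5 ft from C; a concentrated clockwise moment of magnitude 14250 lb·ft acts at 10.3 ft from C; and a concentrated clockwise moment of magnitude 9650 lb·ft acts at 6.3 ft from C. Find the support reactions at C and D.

Resultant of the distributed load: 422.2 × 5.4 = 2279.88 lb at 5.1 ft from C.
Taking moments about C: D_y·15.3 − (422.2·5.4)·5.1 − 2400·13.5 − 14250 − 9650 = 0 → D_y = 67927.388/15.3 = 4439.7 ≈ 4440 lb.
ΣF_y = 0: C_y + 4439.7 − 422.2·5.4 − 2400 = 0 → C_y = 240.2 lb.
ΣF_x = 0: no horizontal applied forces, so C_x = 0.

C_x = 0, C_y = 240.2 lb, D_y = 4440 lb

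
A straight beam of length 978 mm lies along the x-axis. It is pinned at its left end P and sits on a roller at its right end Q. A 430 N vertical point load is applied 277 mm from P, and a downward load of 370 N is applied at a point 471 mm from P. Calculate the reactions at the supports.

P_x = 0, P_y = 500.0 N, Q_y = 300.0 N

ΣM about P: Q_y·978 − 430·277 − 370·471 = 0 → Q_y = 293380/978 = 299.98 ≈ 300.0 N.
ΣF_y = 0: P_y + 299.98 − 430 − 370 = 0 → P_y = 500.0 N.
ΣF_x = 0: no horizontal applied forces, so P_x = 0.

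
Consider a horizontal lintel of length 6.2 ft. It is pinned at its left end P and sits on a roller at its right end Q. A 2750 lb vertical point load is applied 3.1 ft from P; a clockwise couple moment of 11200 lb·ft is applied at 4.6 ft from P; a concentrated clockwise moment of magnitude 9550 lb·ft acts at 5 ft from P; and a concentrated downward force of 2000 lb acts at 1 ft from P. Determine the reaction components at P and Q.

ΣM about P: Q_y·6.2 − 2750·3.1 − 11200 − 9550 − 2000·1 = 0 → Q_y = 31275/6.2 = 5044.35 ≈ 5044 lb.
ΣF_y = 0: P_y + 5044.35 − 2750 − 2000 = 0 → P_y = -294.4 lb.
ΣF_x = 0: no horizontal applied forces, so P_x = 0.

P_x = 0, P_y = -294.4 lb, Q_y = 5044 lb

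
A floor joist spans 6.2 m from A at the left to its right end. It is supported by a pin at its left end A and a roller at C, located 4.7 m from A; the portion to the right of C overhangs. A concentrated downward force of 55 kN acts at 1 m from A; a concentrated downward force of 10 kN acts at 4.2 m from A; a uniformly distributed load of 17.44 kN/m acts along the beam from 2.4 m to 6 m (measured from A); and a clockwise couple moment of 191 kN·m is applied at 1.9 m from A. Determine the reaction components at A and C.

Resultant of the distributed load: 17.44 × 3.6 = 62.784 kN at 4.2 m from A.
ΣM about A: C_y·4.7 − 55·1 − 10·4.2 − (17.44·3.6)·4.2 − 191 = 0 → C_y = 551.6928/4.7 = 117.381 ≈ 117.4 kN.
ΣF_y = 0: A_y + 117.381 − 55 − 10 − 17.44·3.6 = 0 → A_y = 10.40 kN.
ΣF_x = 0: no horizontal applied forces, so A_x = 0.

A_x = 0, A_y = 10.40 kN, C_y = 117.4 kN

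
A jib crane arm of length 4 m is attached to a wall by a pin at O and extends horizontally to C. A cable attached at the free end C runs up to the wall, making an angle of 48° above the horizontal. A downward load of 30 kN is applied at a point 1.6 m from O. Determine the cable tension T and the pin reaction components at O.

T = 16.15 kN, O_x = 10.80 kN, O_y = 18.00 kN

ΣM about O: T·sin48°·4 − 30·1.6 = 0 → T = 48/(4·0.743145) = 16.1476 ≈ 16.15 kN.
ΣF_x = 0: O_x − T·cos48° = 0 → O_x = 16.1476 × 0.669131 = 10.80 kN.
ΣF_y = 0: O_y + T·sin48° − 30 = 0 → O_y = 30 − 16.1476 × 0.743145 = 18.00 kN.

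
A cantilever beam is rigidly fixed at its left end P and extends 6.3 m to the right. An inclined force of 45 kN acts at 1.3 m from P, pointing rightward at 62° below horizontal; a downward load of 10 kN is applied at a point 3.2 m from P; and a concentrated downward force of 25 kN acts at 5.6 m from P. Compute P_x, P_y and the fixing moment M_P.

P_x = -21.13 kN, P_y = 74.73 kN, M_P = 223.7 kN·m

ΣF_x = 0: P_x + 45·cos62° = 0 → P_x = -21.13 kN.
ΣF_y = 0: P_y − 45·sin62° − 10 − 25 = 0 → P_y = 74.73 kN.
ΣM about P: M_P − 45·sin62°·1.3 − 10·3.2 − 25·5.6 = 0 → M_P = 223.7 kN·m.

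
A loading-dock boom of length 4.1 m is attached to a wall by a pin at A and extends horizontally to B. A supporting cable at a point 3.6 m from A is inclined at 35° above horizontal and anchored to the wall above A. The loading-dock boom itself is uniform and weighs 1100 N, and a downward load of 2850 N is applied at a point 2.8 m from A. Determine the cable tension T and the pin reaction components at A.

T = 4957 N, A_x = 4060 N, A_y = 1107 N

ΣM about A: T·sin35°·3.6 − 1100·2.05 − 2850·2.8 = 0 → T = 10235/(3.6·0.573576) = 4956.72 ≈ 4957 N.
ΣF_x = 0: A_x − T·cos35° = 0 → A_x = 4956.72 × 0.819152 = 4060 N.
ΣF_y = 0: A_y + T·sin35° − 1100 − 2850 = 0 → A_y = 3950 − 4956.72 × 0.573576 = 1107 N.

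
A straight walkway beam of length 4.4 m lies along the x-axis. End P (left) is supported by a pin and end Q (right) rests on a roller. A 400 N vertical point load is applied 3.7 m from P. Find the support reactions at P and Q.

Moments about P: Q_y·4.4 − 400·3.7 = 0 → Q_y = 1480/4.4 = 336.364 ≈ 336.4 N.
ΣF_y = 0: P_y + 336.364 − 400 = 0 → P_y = 63.64 N.
ΣF_x = 0: no horizontal applied forces, so P_x = 0.

P_x = 0, P_y = 63.64 N, Q_y = 336.4 N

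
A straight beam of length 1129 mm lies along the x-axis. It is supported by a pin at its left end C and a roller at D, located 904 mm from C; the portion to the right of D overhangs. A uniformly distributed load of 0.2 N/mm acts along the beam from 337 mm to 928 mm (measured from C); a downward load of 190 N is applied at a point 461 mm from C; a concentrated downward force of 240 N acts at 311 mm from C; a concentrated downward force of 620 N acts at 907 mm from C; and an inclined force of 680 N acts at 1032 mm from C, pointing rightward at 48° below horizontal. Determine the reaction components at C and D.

Resultant of the distributed load: 0.2 × 591 = 118.2 N at 632.5 mm from C.
Taking moments about C: D_y·904 − (0.2·591)·632.5 − 190·461 − 240·311 − 620·907 − 680·sin48°·1032 = 0 → D_y = 1320840/904 = 1461.11 ≈ 1461 N.
ΣF_y = 0: C_y + 1461.11 − 0.2·591 − 190 − 240 − 620 − 680·sin48° = 0 → C_y = 212.4 N.
ΣF_x = 0: C_x + 680·cos48° = 0 → C_x = -455.0 N.

C_x = -455.0 N, C_y = 212.4 N, D_y = 1461 N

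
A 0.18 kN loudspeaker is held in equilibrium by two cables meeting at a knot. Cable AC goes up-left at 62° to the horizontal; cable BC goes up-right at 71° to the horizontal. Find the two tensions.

ΣF_x = 0: −T_AC·cos62° + T_BC·cos71° = 0 → T_BC = 1.44201·T_AC.
ΣF_y = 0: T_AC·sin62° + T_BC·sin71° = 0.18.
Substitute: T_AC·(0.882948 + 1.44201·0.945519) = 0.18 → T_AC = 0.0801284 ≈ 0.08013 kN.
Then T_BC = 1.44201 × 0.0801284 = 0.1155 kN.

T_AC = 0.08013 kN, T_BC = 0.1155 kN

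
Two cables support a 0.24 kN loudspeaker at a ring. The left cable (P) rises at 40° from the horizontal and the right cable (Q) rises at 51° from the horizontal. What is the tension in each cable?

T_P = 0.1511 kN, T_Q = 0.1839 kN

ΣF_x = 0: −T_P·cos40° + T_Q·cos51° = 0 → T_Q = 1.21726·T_P.
ΣF_y = 0: T_P·sin40° + T_Q·sin51° = 0.24.
Substitute: T_P·(0.642788 + 1.21726·0.777146) = 0.24 → T_P = 0.15106 ≈ 0.1511 kN.
Then T_Q = 1.21726 × 0.15106 = 0.1839 kN.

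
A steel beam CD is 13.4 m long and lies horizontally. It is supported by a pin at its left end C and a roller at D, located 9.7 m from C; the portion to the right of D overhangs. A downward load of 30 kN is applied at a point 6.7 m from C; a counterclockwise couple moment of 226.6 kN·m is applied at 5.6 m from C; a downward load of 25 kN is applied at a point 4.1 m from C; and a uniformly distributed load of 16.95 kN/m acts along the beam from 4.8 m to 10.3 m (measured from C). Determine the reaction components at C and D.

Resultant of the distributed load: 16.95 × 5.5 = 93.225 kN at 7.55 m from C.
Moments about C: D_y·9.7 − 30·6.7 + 226.6 − 25·4.1 − (16.95·5.5)·7.55 = 0 → D_y = 780.74875/9.7 = 80.4896 ≈ 80.49 kN.
ΣF_y = 0: C_y + 80.4896 − 30 − 25 − 16.95·5.5 = 0 → C_y = 67.74 kN.
ΣF_x = 0: no horizontal applied forces, so C_x = 0.

C_x = 0, C_y = 67.74 kN, D_y = 80.49 kN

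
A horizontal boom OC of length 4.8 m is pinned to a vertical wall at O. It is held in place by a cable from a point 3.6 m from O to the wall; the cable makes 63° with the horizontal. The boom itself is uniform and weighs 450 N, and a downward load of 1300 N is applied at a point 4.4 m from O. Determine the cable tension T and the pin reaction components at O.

ΣM about O: T·sin63°·3.6 − 450·2.4 − 1300·4.4 = 0 → T = 6800/(3.6·0.891007) = 2119.95 ≈ 2120 N.
ΣF_x = 0: O_x − T·cos63° = 0 → O_x = 2119.95 × 0.45399 = 962.4 N.
ΣF_y = 0: O_y + T·sin63° − 450 − 1300 = 0 → O_y = 1750 − 2119.95 × 0.891007 = -138.9 N.

T = 2120 N, O_x = 962.4 N, O_y = -138.9 N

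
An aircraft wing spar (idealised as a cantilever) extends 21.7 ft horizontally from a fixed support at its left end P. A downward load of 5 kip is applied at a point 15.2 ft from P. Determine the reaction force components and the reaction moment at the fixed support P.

P_x = 0, P_y = 5.000 kip, M_P = 76.00 kip·ft

ΣF_x = 0: P_x = 0.
ΣF_y = 0: P_y − 5 = 0 → P_y = 5.000 kip.
ΣM about P: M_P − 5·15.2 = 0 → M_P = 76.00 kip·ft.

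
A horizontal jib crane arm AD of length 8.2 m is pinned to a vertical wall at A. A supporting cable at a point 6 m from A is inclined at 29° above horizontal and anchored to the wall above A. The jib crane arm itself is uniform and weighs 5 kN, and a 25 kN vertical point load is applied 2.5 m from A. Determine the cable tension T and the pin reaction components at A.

ΣM about A: T·sin29°·6 − 5·4.1 − 25·2.5 = 0 → T = 83/(6·0.48481) = 28.5335 ≈ 28.53 kN.
ΣF_x = 0: A_x − T·cos29° = 0 → A_x = 28.5335 × 0.87462 = 24.96 kN.
ΣF_y = 0: A_y + T·sin29° − 5 − 25 = 0 → A_y = 30 − 28.5335 × 0.48481 = 16.17 kN.

T = 28.53 kN, A_x = 24.96 kN, A_y = 16.17 kN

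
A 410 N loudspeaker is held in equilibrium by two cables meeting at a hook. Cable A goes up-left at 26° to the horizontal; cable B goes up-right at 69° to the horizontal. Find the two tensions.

ΣF_x = 0: −T_A·cos26° + T_B·cos69° = 0 → T_B = 2.50802·T_A.
ΣF_y = 0: T_A·sin26° + T_B·sin69° = 410.
Substitute: T_A·(0.438371 + 2.50802·0.93358) = 410 → T_A = 147.492 ≈ 147.5 N.
Then T_B = 2.50802 × 147.492 = 369.9 N.

T_A = 147.5 N, T_B = 369.9 N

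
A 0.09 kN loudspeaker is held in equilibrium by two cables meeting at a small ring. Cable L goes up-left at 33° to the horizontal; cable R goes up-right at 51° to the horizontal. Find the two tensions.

ΣF_x = 0: −T_L·cos33° + T_R·cos51° = 0 → T_R = 1.33266·T_L.
ΣF_y = 0: T_L·sin33° + T_R·sin51° = 0.09.
Substitute: T_L·(0.544639 + 1.33266·0.777146) = 0.09 → T_L = 0.0569508 ≈ 0.05695 kN.
Then T_R = 1.33266 × 0.0569508 = 0.07590 kN.

T_L = 0.05695 kN, T_R = 0.07590 kN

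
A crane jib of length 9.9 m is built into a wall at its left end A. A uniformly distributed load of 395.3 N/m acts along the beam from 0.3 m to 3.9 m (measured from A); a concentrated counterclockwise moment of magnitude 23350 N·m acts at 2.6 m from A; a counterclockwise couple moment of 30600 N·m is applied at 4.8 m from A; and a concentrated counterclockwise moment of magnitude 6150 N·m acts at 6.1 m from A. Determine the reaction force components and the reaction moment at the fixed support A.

Resultant of the distributed load: 395.3 × 3.6 = 1423.08 N at 2.1 m from A.
ΣF_x = 0: A_x = 0.
ΣF_y = 0: A_y − 395.3·3.6 = 0 → A_y = 1423 N.
ΣM about A: M_A − (395.3·3.6)·2.1 + 23350 + 30600 + 6150 = 0 → M_A = -57110 N·m.

A_x = 0, A_y = 1423 N, M_A = -57110 N·m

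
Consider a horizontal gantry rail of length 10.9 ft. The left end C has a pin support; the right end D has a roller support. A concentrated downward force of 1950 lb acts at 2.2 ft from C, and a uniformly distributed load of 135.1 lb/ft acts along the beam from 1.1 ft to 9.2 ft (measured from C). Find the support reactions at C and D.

Resultant of the distributed load: 135.1 × 8.1 = 1094.31 lb at 5.15 ft from C.
Moments about C: D_y·10.9 − 1950·2.2 − (135.1·8.1)·5.15 = 0 → D_y = 9925.6965/10.9 = 910.614 ≈ 910.6 lb.
ΣF_y = 0: C_y + 910.614 − 1950 − 135.1·8.1 = 0 → C_y = 2134 lb.
ΣF_x = 0: no horizontal applied forces, so C_x = 0.

C_x = 0, C_y = 2134 lb, D_y = 910.6 lb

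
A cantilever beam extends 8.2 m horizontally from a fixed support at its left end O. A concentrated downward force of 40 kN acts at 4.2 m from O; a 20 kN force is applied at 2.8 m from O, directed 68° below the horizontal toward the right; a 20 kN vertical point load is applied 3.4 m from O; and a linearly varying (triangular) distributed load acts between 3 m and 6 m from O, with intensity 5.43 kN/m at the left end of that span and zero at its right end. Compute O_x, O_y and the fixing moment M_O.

Resultant of the triangular load: ½ × 5.43 × 3 = 8.145 kN, acting at 4 m from O (one-third of the span from the peak).
ΣF_x = 0: O_x + 20·cos68° = 0 → O_x = -7.492 kN.
ΣF_y = 0: O_y − 40 − 20·sin68° − 20 − ½·5.43·3 = 0 → O_y = 86.69 kN.
ΣM about O: M_O − 40·4.2 − 20·sin68°·2.8 − 20·3.4 − (½·5.43·3)·4 = 0 → M_O = 320.5 kN·m.

O_x = -7.492 kN, O_y = 86.69 kN, M_O = 320.5 kN·m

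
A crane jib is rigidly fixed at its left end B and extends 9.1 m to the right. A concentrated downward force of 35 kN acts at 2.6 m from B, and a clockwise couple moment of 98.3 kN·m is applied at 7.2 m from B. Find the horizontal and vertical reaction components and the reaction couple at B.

B_x = 0, B_y = 35.00 kN, M_B = 189.3 kN·m

ΣF_x = 0: B_x = 0.
ΣF_y = 0: B_y − 35 = 0 → B_y = 35.00 kN.
ΣM about B: M_B − 35·2.6 − 98.3 = 0 → M_B = 189.3 kN·m.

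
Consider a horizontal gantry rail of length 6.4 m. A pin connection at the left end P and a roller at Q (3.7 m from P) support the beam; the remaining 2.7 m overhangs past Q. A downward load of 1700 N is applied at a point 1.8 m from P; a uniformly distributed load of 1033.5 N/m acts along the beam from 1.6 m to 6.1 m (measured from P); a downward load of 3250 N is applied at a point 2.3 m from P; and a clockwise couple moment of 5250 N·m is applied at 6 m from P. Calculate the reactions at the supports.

P_x = 0, P_y = 495.2 N, Q_y = 9106 N

Resultant of the distributed load: 1033.5 × 4.5 = 4650.75 N at 3.85 m from P.
Moments about P: Q_y·3.7 − 1700·1.8 − (1033.5·4.5)·3.85 − 3250·2.3 − 5250 = 0 → Q_y = 33690.3875/3.7 = 9105.51 ≈ 9106 N.
ΣF_y = 0: P_y + 9105.51 − 1700 − 1033.5·4.5 − 3250 = 0 → P_y = 495.2 N.
ΣF_x = 0: no horizontal applied forces, so P_x = 0.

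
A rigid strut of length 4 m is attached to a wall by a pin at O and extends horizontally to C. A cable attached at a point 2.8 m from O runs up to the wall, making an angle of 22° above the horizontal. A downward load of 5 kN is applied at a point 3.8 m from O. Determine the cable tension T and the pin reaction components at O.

T = 18.11 kN, O_x = 16.80 kN, O_y = -1.786 kN

ΣM about O: T·sin22°·2.8 − 5·3.8 = 0 → T = 19/(2.8·0.374607) = 18.1142 ≈ 18.11 kN.
ΣF_x = 0: O_x − T·cos22° = 0 → O_x = 18.1142 × 0.927184 = 16.80 kN.
ΣF_y = 0: O_y + T·sin22° − 5 = 0 → O_y = 5 − 18.1142 × 0.374607 = -1.786 kN.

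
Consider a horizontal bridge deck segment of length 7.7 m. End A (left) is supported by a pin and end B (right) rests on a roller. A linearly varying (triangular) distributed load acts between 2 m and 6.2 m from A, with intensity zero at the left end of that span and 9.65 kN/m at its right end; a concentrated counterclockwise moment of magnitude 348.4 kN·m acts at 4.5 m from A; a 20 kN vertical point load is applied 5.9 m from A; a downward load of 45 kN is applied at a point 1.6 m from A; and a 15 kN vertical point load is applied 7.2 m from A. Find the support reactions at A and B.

A_x = 0, A_y = 94.18 kN, B_y = 6.087 kN

Resultant of the triangular load: ½ × 9.65 × 4.2 = 20.265 kN, acting at 4.8 m from A (one-third of the span from the peak).
ΣM about A: B_y·7.7 − (½·9.65·4.2)·4.8 + 348.4 − 20·5.9 − 45·1.6 − 15·7.2 = 0 → B_y = 46.872/7.7 = 6.08727 ≈ 6.087 kN.
ΣF_y = 0: A_y + 6.08727 − ½·9.65·4.2 − 20 − 45 − 15 = 0 → A_y = 94.18 kN.
ΣF_x = 0: no horizontal applied forces, so A_x = 0.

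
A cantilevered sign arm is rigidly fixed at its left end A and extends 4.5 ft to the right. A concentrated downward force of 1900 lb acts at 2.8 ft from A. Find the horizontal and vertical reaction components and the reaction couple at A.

ΣF_x = 0: A_x = 0.
ΣF_y = 0: A_y − 1900 = 0 → A_y = 1900 lb.
ΣM about A: M_A − 1900·2.8 = 0 → M_A = 5320 lb·ft.

A_x = 0, A_y = 1900 lb, M_A = 5320 lb·ft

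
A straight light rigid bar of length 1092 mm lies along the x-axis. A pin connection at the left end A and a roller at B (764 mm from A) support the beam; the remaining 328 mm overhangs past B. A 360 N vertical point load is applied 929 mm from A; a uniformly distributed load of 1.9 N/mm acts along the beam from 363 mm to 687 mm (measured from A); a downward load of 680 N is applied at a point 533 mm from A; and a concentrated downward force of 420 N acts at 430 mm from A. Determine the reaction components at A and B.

A_x = 0, A_y = 504.0 N, B_y = 1572 N

Resultant of the distributed load: 1.9 × 324 = 615.6 N at 525 mm from A.
Taking moments about A: B_y·764 − 360·929 − (1.9·324)·525 − 680·533 − 420·430 = 0 → B_y = 1200670/764 = 1571.56 ≈ 1572 N.
ΣF_y = 0: A_y + 1571.56 − 360 − 1.9·324 − 680 − 420 = 0 → A_y = 504.0 N.
ΣF_x = 0: no horizontal applied forces, so A_x = 0.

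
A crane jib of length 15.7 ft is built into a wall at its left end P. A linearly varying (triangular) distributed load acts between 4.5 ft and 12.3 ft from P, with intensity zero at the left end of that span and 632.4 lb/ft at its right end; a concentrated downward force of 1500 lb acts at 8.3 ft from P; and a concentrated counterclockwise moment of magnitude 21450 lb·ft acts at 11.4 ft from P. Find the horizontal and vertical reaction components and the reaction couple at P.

P_x = 0, P_y = 3966 lb, M_P = 14920 lb·ft

Resultant of the triangular load: ½ × 632.4 × 7.8 = 2466.36 lb, acting at 9.7 ft from P (one-third of the span from the peak).
ΣF_x = 0: P_x = 0.
ΣF_y = 0: P_y − ½·632.4·7.8 − 1500 = 0 → P_y = 3966 lb.
ΣM about P: M_P − (½·632.4·7.8)·9.7 − 1500·8.3 + 21450 = 0 → M_P = 14920 lb·ft.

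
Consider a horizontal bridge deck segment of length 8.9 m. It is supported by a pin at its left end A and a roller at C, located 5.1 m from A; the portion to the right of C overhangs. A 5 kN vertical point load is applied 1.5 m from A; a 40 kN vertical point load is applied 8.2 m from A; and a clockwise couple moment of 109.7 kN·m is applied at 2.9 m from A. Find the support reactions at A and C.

Moments about A: C_y·5.1 − 5·1.5 − 40·8.2 − 109.7 = 0 → C_y = 445.2/5.1 = 87.2941 ≈ 87.29 kN.
ΣF_y = 0: A_y + 87.2941 − 5 − 40 = 0 → A_y = -42.29 kN.
ΣF_x = 0: no horizontal applied forces, so A_x = 0.

A_x = 0, A_y = -42.29 kN, C_y = 87.29 kN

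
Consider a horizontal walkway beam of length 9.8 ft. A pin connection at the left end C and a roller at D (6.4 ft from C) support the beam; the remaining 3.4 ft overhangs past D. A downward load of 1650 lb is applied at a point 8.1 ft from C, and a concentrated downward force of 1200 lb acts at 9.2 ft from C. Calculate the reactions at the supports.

C_x = 0, C_y = -963.3 lb, D_y = 3813 lb

Moments about C: D_y·6.4 − 1650·8.1 − 1200·9.2 = 0 → D_y = 24405/6.4 = 3813.28 ≈ 3813 lb.
ΣF_y = 0: C_y + 3813.28 − 1650 − 1200 = 0 → C_y = -963.3 lb.
ΣF_x = 0: no horizontal applied forces, so C_x = 0.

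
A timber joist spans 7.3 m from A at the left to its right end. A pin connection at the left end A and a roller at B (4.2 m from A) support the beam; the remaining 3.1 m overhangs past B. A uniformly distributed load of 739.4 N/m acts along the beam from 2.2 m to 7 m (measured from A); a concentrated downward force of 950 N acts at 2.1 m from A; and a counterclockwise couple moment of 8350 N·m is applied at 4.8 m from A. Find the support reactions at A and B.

A_x = 0, A_y = 2125 N, B_y = 2374 N

Resultant of the distributed load: 739.4 × 4.8 = 3549.12 N at 4.6 m from A.
Moments about A: B_y·4.2 − (739.4·4.8)·4.6 − 950·2.1 + 8350 = 0 → B_y = 9970.952/4.2 = 2374.04 ≈ 2374 N.
ΣF_y = 0: A_y + 2374.04 − 739.4·4.8 − 950 = 0 → A_y = 2125 N.
ΣF_x = 0: no horizontal applied forces, so A_x = 0.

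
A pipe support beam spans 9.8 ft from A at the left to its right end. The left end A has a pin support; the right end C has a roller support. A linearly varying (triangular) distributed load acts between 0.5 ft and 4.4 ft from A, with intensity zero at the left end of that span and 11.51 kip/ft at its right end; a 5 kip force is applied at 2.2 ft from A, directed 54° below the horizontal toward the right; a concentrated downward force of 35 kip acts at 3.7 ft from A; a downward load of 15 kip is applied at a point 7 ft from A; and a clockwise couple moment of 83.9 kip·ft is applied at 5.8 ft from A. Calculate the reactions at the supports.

Resultant of the triangular load: ½ × 11.51 × 3.9 = 22.4445 kip, acting at 3.1 ft from A (one-third of the span from the peak).
ΣM about A: C_y·9.8 − (½·11.51·3.9)·3.1 − 5·sin54°·2.2 − 35·3.7 − 15·7 − 83.9 = 0 → C_y = 396.877/9.8 = 40.4977 ≈ 40.50 kip.
ΣF_y = 0: A_y + 40.4977 − ½·11.51·3.9 − 5·sin54° − 35 − 15 = 0 → A_y = 35.99 kip.
ΣF_x = 0: A_x + 5·cos54° = 0 → A_x = -2.939 kip.

A_x = -2.939 kip, A_y = 35.99 kip, C_y = 40.50 kip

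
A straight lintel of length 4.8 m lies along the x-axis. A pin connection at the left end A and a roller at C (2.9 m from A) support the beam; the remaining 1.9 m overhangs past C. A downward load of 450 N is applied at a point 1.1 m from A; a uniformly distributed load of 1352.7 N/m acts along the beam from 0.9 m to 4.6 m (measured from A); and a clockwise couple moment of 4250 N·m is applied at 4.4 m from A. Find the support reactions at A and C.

A_x = 0, A_y = -927.3 N, C_y = 6382 N

Resultant of the distributed load: 1352.7 × 3.7 = 5004.99 N at 2.75 m from A.
ΣM about A: C_y·2.9 − 450·1.1 − (1352.7·3.7)·2.75 − 4250 = 0 → C_y = 18508.7225/2.9 = 6382.32 ≈ 6382 N.
ΣF_y = 0: A_y + 6382.32 − 450 − 1352.7·3.7 = 0 → A_y = -927.3 N.
ΣF_x = 0: no horizontal applied forces, so A_x = 0.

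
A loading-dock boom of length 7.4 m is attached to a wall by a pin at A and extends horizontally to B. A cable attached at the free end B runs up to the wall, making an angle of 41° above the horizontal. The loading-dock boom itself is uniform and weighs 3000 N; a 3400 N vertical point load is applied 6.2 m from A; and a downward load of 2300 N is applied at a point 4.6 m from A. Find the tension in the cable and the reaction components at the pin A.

T = 8808 N, A_x = 6647 N, A_y = 2922 N

ΣM about A: T·sin41°·7.4 − 3000·3.7 − 3400·6.2 − 2300·4.6 = 0 → T = 42760/(7.4·0.656059) = 8807.71 ≈ 8808 N.
ΣF_x = 0: A_x − T·cos41° = 0 → A_x = 8807.71 × 0.75471 = 6647 N.
ΣF_y = 0: A_y + T·sin41° − 3000 − 3400 − 2300 = 0 → A_y = 8700 − 8807.71 × 0.656059 = 2922 N.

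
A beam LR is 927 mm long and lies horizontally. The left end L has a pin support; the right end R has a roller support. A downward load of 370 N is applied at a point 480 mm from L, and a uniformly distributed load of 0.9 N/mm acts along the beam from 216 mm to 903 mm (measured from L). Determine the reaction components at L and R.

Resultant of the distributed load: 0.9 × 687 = 618.3 N at 559.5 mm from L.
ΣM about L: R_y·927 − 370·480 − (0.9·687)·559.5 = 0 → R_y = 523538.85/927 = 564.767 ≈ 564.8 N.
ΣF_y = 0: L_y + 564.767 − 370 − 0.9·687 = 0 → L_y = 423.5 N.
ΣF_x = 0: no horizontal applied forces, so L_x = 0.

L_x = 0, L_y = 423.5 N, R_y = 564.8 N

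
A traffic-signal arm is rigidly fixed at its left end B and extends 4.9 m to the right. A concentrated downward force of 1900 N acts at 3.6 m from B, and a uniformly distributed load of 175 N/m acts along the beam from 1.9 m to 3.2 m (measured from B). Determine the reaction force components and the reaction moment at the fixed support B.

Resultant of the distributed load: 175 × 1.3 = 227.5 N at 2.55 m from B.
ΣF_x = 0: B_x = 0.
ΣF_y = 0: B_y − 1900 − 175·1.3 = 0 → B_y = 2128 N.
ΣM about B: M_B − 1900·3.6 − (175·1.3)·2.55 = 0 → M_B = 7420 N·m.

B_x = 0, B_y = 2128 N, M_B = 7420 N·m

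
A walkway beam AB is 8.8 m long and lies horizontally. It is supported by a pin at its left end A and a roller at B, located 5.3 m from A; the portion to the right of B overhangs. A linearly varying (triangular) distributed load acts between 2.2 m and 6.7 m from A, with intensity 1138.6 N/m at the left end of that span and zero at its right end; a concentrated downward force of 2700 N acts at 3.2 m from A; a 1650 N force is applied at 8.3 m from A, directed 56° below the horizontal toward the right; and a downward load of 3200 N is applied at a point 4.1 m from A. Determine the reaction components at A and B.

A_x = -922.7 N, A_y = 1793 N, B_y = 8036 N

Resultant of the triangular load: ½ × 1138.6 × 4.5 = 2561.85 N, acting at 3.7 m from A (one-third of the span from the peak).
ΣM about A: B_y·5.3 − (½·1138.6·4.5)·3.7 − 2700·3.2 − 1650·sin56°·8.3 − 3200·4.1 = 0 → B_y = 42592.5/5.3 = 8036.32 ≈ 8036 N.
ΣF_y = 0: A_y + 8036.32 − ½·1138.6·4.5 − 2700 − 1650·sin56° − 3200 = 0 → A_y = 1793 N.
ΣF_x = 0: A_x + 1650·cos56° = 0 → A_x = -922.7 N.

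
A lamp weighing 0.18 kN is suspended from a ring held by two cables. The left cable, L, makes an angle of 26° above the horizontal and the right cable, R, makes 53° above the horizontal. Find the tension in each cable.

T_L = 0.1104 kN, T_R = 0.1648 kN

ΣF_x = 0: −T_L·cos26° + T_R·cos53° = 0 → T_R = 1.49347·T_L.
ΣF_y = 0: T_L·sin26° + T_R·sin53° = 0.18.
Substitute: T_L·(0.438371 + 1.49347·0.798636) = 0.18 → T_L = 0.110354 ≈ 0.1104 kN.
Then T_R = 1.49347 × 0.110354 = 0.1648 kN.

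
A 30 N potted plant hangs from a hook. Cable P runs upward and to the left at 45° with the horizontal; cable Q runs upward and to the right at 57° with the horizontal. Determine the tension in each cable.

T_P = 16.70 N, T_Q = 21.69 N

ΣF_x = 0: −T_P·cos45° + T_Q·cos57° = 0 → T_Q = 1.2983·T_P.
ΣF_y = 0: T_P·sin45° + T_Q·sin57° = 30.
Substitute: T_P·(0.707107 + 1.2983·0.838671) = 30 → T_P = 16.7042 ≈ 16.70 N.
Then T_Q = 1.2983 × 16.7042 = 21.69 N.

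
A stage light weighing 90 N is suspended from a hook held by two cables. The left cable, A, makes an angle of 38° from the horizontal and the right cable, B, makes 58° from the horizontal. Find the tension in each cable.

ΣF_x = 0: −T_A·cos38° + T_B·cos58° = 0 → T_B = 1.48704·T_A.
ΣF_y = 0: T_A·sin38° + T_B·sin58° = 90.
Substitute: T_A·(0.615661 + 1.48704·0.848048) = 90 → T_A = 47.9554 ≈ 47.96 N.
Then T_B = 1.48704 × 47.9554 = 71.31 N.

T_A = 47.96 N, T_B = 71.31 N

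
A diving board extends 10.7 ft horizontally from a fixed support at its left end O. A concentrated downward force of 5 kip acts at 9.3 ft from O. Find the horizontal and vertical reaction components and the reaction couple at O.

ΣF_x = 0: O_x = 0.
ΣF_y = 0: O_y − 5 = 0 → O_y = 5.000 kip.
ΣM about O: M_O − 5·9.3 = 0 → M_O = 46.50 kip·ft.

O_x = 0, O_y = 5.000 kip, M_O = 46.50 kip·ft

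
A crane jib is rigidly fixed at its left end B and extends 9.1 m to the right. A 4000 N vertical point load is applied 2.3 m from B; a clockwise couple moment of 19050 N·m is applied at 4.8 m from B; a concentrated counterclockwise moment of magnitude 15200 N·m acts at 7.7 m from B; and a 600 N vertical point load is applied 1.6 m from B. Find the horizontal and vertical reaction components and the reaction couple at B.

ΣF_x = 0: B_x = 0.
ΣF_y = 0: B_y − 4000 − 600 = 0 → B_y = 4600 N.
ΣM about B: M_B − 4000·2.3 − 19050 + 15200 − 600·1.6 = 0 → M_B = 14010 N·m.

B_x = 0, B_y = 4600 N, M_B = 14010 N·m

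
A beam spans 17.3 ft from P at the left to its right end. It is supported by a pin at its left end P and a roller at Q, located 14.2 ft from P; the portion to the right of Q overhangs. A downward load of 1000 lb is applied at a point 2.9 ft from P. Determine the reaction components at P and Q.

Taking moments about P: Q_y·14.2 − 1000·2.9 = 0 → Q_y = 2900/14.2 = 204.225 ≈ 204.2 lb.
ΣF_y = 0: P_y + 204.225 − 1000 = 0 → P_y = 795.8 lb.
ΣF_x = 0: no horizontal applied forces, so P_x = 0.

P_x = 0, P_y = 795.8 lb, Q_y = 204.2 lb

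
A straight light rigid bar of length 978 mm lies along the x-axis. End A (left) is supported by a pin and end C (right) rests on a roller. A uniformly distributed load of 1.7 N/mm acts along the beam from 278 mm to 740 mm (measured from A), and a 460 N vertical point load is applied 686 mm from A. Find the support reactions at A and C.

A_x = 0, A_y = 514.0 N, C_y = 731.4 N

Resultant of the distributed load: 1.7 × 462 = 785.4 N at 509 mm from A.
ΣM about A: C_y·978 − (1.7·462)·509 − 460·686 = 0 → C_y = 715328.6/978 = 731.42 ≈ 731.4 N.
ΣF_y = 0: A_y + 731.42 − 1.7·462 − 460 = 0 → A_y = 514.0 N.
ΣF_x = 0: no horizontal applied forces, so A_x = 0.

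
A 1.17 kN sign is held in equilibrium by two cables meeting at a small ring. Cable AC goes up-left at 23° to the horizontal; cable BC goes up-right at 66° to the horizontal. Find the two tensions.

T_AC = 0.4760 kN, T_BC = 1.077 kN

ΣF_x = 0: −T_AC·cos23° + T_BC·cos66° = 0 → T_BC = 2.26315·T_AC.
ΣF_y = 0: T_AC·sin23° + T_BC·sin66° = 1.17.
Substitute: T_AC·(0.390731 + 2.26315·0.913545) = 1.17 → T_AC = 0.475954 ≈ 0.4760 kN.
Then T_BC = 2.26315 × 0.475954 = 1.077 kN.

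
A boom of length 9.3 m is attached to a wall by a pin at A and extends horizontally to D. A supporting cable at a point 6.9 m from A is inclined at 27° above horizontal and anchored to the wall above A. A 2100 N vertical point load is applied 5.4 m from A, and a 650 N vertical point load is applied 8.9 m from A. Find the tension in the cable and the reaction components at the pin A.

ΣM about A: T·sin27°·6.9 − 2100·5.4 − 650·8.9 = 0 → T = 17125/(6.9·0.45399) = 5466.83 ≈ 5467 N.
ΣF_x = 0: A_x − T·cos27° = 0 → A_x = 5466.83 × 0.891007 = 4871 N.
ΣF_y = 0: A_y + T·sin27° − 2100 − 650 = 0 → A_y = 2750 − 5466.83 × 0.45399 = 268.1 N.

T = 5467 N, A_x = 4871 N, A_y = 268.1 N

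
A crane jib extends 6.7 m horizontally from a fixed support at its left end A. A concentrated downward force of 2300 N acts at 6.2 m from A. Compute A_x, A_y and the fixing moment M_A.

ΣF_x = 0: A_x = 0.
ΣF_y = 0: A_y − 2300 = 0 → A_y = 2300 N.
ΣM about A: M_A − 2300·6.2 = 0 → M_A = 14260 N·m.

A_x = 0, A_y = 2300 N, M_A = 14260 N·m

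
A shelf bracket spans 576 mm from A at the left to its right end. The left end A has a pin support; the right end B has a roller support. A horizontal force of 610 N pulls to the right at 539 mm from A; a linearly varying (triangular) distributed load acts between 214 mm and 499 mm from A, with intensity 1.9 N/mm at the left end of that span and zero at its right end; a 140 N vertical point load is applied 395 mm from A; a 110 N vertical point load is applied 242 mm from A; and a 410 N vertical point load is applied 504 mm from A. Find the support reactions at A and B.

A_x = -610.0 N, A_y = 284.5 N, B_y = 646.2 N

Resultant of the triangular load: ½ × 1.9 × 285 = 270.75 N, acting at 309 mm from A (one-third of the span from the peak).
Taking moments about A: B_y·576 − (½·1.9·285)·309 − 140·395 − 110·242 − 410·504 = 0 → B_y = 372221.75/576 = 646.218 ≈ 646.2 N.
ΣF_y = 0: A_y + 646.218 − ½·1.9·285 − 140 − 110 − 410 = 0 → A_y = 284.5 N.
ΣF_x = 0: A_x + 610 = 0 → A_x = -610.0 N.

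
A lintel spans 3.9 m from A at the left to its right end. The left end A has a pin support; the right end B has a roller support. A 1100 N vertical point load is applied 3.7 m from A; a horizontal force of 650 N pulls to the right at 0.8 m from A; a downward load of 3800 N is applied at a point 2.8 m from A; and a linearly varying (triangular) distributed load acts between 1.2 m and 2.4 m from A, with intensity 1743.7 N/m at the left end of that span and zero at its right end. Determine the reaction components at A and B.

Resultant of the triangular load: ½ × 1743.7 × 1.2 = 1046.22 N, acting at 1.6 m from A (one-third of the span from the peak).
Moments about A: B_y·3.9 − 1100·3.7 − 3800·2.8 − (½·1743.7·1.2)·1.6 = 0 → B_y = 16383.952/3.9 = 4201.01 ≈ 4201 N.
ΣF_y = 0: A_y + 4201.01 − 1100 − 3800 − ½·1743.7·1.2 = 0 → A_y = 1745 N.
ΣF_x = 0: A_x + 650 = 0 → A_x = -650.0 N.

A_x = -650.0 N, A_y = 1745 N, B_y = 4201 N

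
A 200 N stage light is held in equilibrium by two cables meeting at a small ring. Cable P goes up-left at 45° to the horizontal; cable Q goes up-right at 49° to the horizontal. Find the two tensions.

T_P = 131.5 N, T_Q = 141.8 N

ΣF_x = 0: −T_P·cos45° + T_Q·cos49° = 0 → T_Q = 1.07781·T_P.
ΣF_y = 0: T_P·sin45° + T_Q·sin49° = 200.
Substitute: T_P·(0.707107 + 1.07781·0.75471) = 200 → T_P = 131.532 ≈ 131.5 N.
Then T_Q = 1.07781 × 131.532 = 141.8 N.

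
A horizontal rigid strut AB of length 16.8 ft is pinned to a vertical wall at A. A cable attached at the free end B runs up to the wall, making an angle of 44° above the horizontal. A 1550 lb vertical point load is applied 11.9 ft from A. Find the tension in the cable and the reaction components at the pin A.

ΣM about A: T·sin44°·16.8 − 1550·11.9 = 0 → T = 18445/(16.8·0.694658) = 1580.51 ≈ 1581 lb.
ΣF_x = 0: A_x − T·cos44° = 0 → A_x = 1580.51 × 0.71934 = 1137 lb.
ΣF_y = 0: A_y + T·sin44° − 1550 = 0 → A_y = 1550 − 1580.51 × 0.694658 = 452.1 lb.

T = 1581 lb, A_x = 1137 lb, A_y = 452.1 lb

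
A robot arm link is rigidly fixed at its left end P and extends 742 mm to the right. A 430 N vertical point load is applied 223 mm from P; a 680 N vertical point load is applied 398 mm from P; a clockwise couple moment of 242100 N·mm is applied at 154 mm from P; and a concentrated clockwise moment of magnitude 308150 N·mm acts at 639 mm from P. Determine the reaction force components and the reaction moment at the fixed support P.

ΣF_x = 0: P_x = 0.
ΣF_y = 0: P_y − 430 − 680 = 0 → P_y = 1110 N.
ΣM about P: M_P − 430·223 − 680·398 − 242100 − 308150 = 0 → M_P = 916800 N·mm.

P_x = 0, P_y = 1110 N, M_P = 916800 N·mm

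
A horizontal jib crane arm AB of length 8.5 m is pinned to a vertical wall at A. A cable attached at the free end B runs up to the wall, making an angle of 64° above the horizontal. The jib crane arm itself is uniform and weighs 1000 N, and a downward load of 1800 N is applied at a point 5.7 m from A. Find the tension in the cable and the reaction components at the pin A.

ΣM about A: T·sin64°·8.5 − 1000·4.25 − 1800·5.7 = 0 → T = 14510/(8.5·0.898794) = 1899.28 ≈ 1899 N.
ΣF_x = 0: A_x − T·cos64° = 0 → A_x = 1899.28 × 0.438371 = 832.6 N.
ΣF_y = 0: A_y + T·sin64° − 1000 − 1800 = 0 → A_y = 2800 − 1899.28 × 0.898794 = 1093 N.

T = 1899 N, A_x = 832.6 N, A_y = 1093 N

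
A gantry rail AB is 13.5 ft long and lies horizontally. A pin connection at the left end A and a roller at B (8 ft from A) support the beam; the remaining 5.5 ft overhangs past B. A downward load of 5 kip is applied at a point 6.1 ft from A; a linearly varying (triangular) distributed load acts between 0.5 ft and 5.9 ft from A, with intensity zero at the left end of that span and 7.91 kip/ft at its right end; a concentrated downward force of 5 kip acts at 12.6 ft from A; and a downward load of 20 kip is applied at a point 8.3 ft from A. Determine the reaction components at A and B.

A_x = 0, A_y = 7.974 kip, B_y = 43.38 kip

Resultant of the triangular load: ½ × 7.91 × 5.4 = 21.357 kip, acting at 4.1 ft from A (one-third of the span from the peak).
ΣM about A: B_y·8 − 5·6.1 − (½·7.91·5.4)·4.1 − 5·12.6 − 20·8.3 = 0 → B_y = 347.0637/8 = 43.383 ≈ 43.38 kip.
ΣF_y = 0: A_y + 43.383 − 5 − ½·7.91·5.4 − 5 − 20 = 0 → A_y = 7.974 kip.
ΣF_x = 0: no horizontal applied forces, so A_x = 0.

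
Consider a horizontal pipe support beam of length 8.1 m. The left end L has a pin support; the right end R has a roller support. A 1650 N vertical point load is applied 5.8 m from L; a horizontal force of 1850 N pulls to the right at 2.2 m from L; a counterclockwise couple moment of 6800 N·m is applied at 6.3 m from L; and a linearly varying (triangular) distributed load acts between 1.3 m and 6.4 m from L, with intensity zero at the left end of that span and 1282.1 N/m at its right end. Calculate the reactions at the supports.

Resultant of the triangular load: ½ × 1282.1 × 5.1 = 3269.355 N, acting at 4.7 m from L (one-third of the span from the peak).
Taking moments about L: R_y·8.1 − 1650·5.8 + 6800 − (½·1282.1·5.1)·4.7 = 0 → R_y = 18135.9685/8.1 = 2239.01 ≈ 2239 N.
ΣF_y = 0: L_y + 2239.01 − 1650 − ½·1282.1·5.1 = 0 → L_y = 2680 N.
ΣF_x = 0: L_x + 1850 = 0 → L_x = -1850 N.

L_x = -1850 N, L_y = 2680 N, R_y = 2239 N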